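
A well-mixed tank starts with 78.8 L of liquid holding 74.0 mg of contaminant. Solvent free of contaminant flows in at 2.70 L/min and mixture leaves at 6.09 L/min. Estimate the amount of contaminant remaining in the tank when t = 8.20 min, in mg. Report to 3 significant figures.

Total volume: dV/dt = Q_in − Q_out = -3.3900 L/min, so V(t) = 78.8 − 3.3900 t and V(8.20) = 51.002 L.
Species balance (pure solvent in): dm/dt = −Q_out · m/V(t).
Separate: dm/m = −Q_out dt/V(t) ⇒ ln(m/m₀) = −(Q_out/(Q_in−Q_out)) ln(V/V₀).
m = m₀ (V₀/V)^(Q_out/(Q_in−Q_out)) = 74.0 × (78.8/51.002)^(-1.7965) = 33.870 mg.

33.9 mg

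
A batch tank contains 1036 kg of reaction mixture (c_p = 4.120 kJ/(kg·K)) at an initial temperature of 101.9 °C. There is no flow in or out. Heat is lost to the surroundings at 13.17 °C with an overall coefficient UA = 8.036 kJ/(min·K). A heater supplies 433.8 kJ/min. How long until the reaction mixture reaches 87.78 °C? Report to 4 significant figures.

Energy balance: M c_p dT/dt = −UA(T − T_amb) + Q̇.
τ = M c_p/UA = 531.150 min; T_ss = T_amb + Q̇/UA = 13.17 + 433.8/8.036 = 67.1521 °C.
T(t) = T_ss + (T₀ − T_ss)e^(−t/τ); set T = 87.78:
t = −τ ln[(T − T_ss)/(T₀ − T_ss)] = −531.150 · ln(0.593645) = 276.981 min.

277.0 min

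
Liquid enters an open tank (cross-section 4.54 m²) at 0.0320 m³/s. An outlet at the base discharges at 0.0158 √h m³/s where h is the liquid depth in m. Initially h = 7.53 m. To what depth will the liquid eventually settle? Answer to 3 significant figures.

4.10 m

A dh/dt = Q_in − 0.0158 √h. Steady state requires inflow = outflow:
Q_in = 0.0158 √h_ss ⇒ √h_ss = 0.0320/0.0158 = 2.0253.
h_ss = 2.0253² = 4.1019 m. (Since h₀ = 7.53 m > h_ss, the level will fall toward this value.)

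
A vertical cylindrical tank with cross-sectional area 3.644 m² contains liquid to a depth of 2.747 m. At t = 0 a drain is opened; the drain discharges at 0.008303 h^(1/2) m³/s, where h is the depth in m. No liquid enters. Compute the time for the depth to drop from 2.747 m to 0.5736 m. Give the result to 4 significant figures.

A dh/dt = −Q_out = −0.008303 √h.
This is separable: 2 d(√h)/dt = −0.008303/A, so √h = √h₀ − (0.008303/(2A)) t.
t = 2A(√h₀ − √h)/0.008303 = 2·3.644·(√2.747 − √0.5736)/0.008303
  = 7.28800 × (1.65741 − 0.757364) / 0.008303 = 790.018 s.

790.0 s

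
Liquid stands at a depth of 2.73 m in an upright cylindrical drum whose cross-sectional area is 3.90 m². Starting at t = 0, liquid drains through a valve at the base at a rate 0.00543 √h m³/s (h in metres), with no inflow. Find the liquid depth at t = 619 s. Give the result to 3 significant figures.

Unsteady balance on liquid volume: A dh/dt = −0.00543 √h.
∫ h^(−1/2) dh = −(0.00543/A) ∫ dt, giving 2√h = 2√h₀ − (0.00543/A) t.
√h = √2.73 − 0.00543·619/(2·3.90) = 1.6523 − 0.43092 = 1.2214.
h = 1.2214² = 1.4917 m.

1.49 m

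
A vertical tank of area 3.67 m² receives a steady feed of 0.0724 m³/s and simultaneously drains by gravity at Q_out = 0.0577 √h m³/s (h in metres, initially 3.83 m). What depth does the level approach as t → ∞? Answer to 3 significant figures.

1.57 m

A dh/dt = Q_in − 0.0577 √h. Steady state requires inflow = outflow:
Q_in = 0.0577 √h_ss ⇒ √h_ss = 0.0724/0.0577 = 1.2548.
h_ss = 1.2548² = 1.5744 m. (Since h₀ = 3.83 m > h_ss, the level will fall toward this value.)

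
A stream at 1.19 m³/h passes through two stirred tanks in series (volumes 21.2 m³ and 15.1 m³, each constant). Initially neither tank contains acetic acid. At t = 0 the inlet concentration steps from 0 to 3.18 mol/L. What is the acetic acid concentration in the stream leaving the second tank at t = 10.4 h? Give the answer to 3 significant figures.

0.484 mol/L

Time constants: τᵢ = Vᵢ/Q for each well-mixed tank.
τ₁ = 21.2/1.19 = 17.815 h; τ₂ = 15.1/1.19 = 12.689 h.
Solving the cascade with C₁(0)=C₂(0)=0 gives C₂(t) = C_in[1 − (τ₁ e^(−t/τ₁) − τ₂ e^(−t/τ₂))/(τ₁ − τ₂)].
At t = 10.4: e^(−t/τ₁) = 0.55779, e^(−t/τ₂) = 0.44061.
C₂ = 3.18·[1 − (17.815·0.55779 − 12.689·0.44061)/(5.1261)] = 3.18·0.15213 = 0.48379 mol/L.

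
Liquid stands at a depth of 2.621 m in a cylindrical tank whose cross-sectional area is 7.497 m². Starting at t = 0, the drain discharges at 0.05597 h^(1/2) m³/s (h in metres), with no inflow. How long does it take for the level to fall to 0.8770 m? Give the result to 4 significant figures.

182.8 s

A dh/dt = −Q_out = −0.05597 √h.
∫ h^(−1/2) dh = −(0.05597/A) ∫ dt, giving 2√h = 2√h₀ − (0.05597/A) t.
t = 2A(√h₀ − √h)/0.05597 = 2·7.497·(√2.621 − √0.8770)/0.05597
  = 14.9940 × (1.61895 − 0.936483) / 0.05597 = 182.829 s.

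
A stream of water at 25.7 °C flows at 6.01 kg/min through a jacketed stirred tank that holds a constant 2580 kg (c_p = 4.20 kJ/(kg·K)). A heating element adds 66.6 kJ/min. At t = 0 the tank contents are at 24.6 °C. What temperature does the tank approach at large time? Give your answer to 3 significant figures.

M c_p dT/dt = ṁ c_p (T_in − T) + Q̇.
At steady state dT/dt = 0 ⇒ T_ss = T_in + Q̇/(ṁ c_p) = 25.7 + 66.6/(6.01·4.20) = 28.338 °C.

28.3 °C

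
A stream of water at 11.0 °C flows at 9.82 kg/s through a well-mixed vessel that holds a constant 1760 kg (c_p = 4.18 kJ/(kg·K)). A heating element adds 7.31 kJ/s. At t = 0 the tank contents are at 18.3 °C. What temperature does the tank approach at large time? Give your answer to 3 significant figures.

Energy balance: M c_p dT/dt = ṁ c_p (T_in − T) + 7.31.
At steady state dT/dt = 0 ⇒ T_ss = T_in + Q̇/(ṁ c_p) = 11.0 + 7.31/(9.82·4.18) = 11.178 °C.

11.2 °C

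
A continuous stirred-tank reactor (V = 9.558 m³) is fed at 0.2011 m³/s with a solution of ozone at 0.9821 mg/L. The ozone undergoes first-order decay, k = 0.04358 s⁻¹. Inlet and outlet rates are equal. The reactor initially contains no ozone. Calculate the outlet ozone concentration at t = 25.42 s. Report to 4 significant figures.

0.2579 mg/L

V dC/dt = Q(C_in − C) − k V C.
dC/dt = (Q/V) C_in − (Q/V + k) C; effective rate a = Q/V + k = 0.0210400 + 0.04358 = 0.0646200 s⁻¹.
C_ss = Q C_in/(Q + kV) = 0.319767 mg/L; C(t) = C_ss + (C₀ − C_ss) e^(−a t).
C(25.42) = 0.319767 + (-0.319767)·e^(−0.0646200·25.42) = 0.319767 + (-0.319767)·0.193469 = 0.257902 mg/L.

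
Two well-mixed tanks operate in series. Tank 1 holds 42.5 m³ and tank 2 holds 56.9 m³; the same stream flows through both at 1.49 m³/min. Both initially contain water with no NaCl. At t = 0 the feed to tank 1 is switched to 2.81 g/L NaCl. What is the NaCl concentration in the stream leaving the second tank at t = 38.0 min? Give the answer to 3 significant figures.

0.894 g/L

Each tank obeys Vᵢ dCᵢ/dt = Q(Cᵢ₋₁ − Cᵢ), so τᵢ = Vᵢ/Q.
τ₁ = 42.5/1.49 = 28.523 min; τ₂ = 56.9/1.49 = 38.188 min.
Solving the cascade with C₁(0)=C₂(0)=0 gives C₂(t) = C_in[1 − (τ₁ e^(−t/τ₁) − τ₂ e^(−t/τ₂))/(τ₁ − τ₂)].
At t = 38.0: e^(−t/τ₁) = 0.26389, e^(−t/τ₂) = 0.36969.
C₂ = 2.81·[1 − (28.523·0.26389 − 38.188·0.36969)/(-9.6644)] = 2.81·0.31803 = 0.89366 g/L.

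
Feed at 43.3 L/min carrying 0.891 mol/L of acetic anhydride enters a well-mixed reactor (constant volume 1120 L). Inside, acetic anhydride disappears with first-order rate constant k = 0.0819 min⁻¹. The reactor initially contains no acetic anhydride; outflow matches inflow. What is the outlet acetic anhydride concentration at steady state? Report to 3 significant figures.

0.286 mol/L

Accumulation = in − out − consumed: V dC/dt = Q C_in − Q C − k V C.
Steady state (dC/dt = 0): C_ss = Q C_in/(Q + kV) = C_in/(1 + kV/Q).
C_ss = 43.3·0.891/(43.3 + 0.0819·1120) = 38.580/135.03 = 0.28572 mol/L.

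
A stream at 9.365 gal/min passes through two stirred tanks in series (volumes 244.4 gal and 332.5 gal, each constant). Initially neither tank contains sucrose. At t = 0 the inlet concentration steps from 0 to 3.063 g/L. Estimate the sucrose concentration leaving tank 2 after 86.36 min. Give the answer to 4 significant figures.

2.358 g/L

Time constants: τᵢ = Vᵢ/Q for each well-mixed tank.
τ₁ = 244.4/9.365 = 26.0972 min; τ₂ = 332.5/9.365 = 35.5045 min.
Tank 1: C₁ = C_in(1 − e^(−t/τ₁)). Tank 2 (τ₁ ≠ τ₂): C₂ = C_in[1 − (τ₁ e^(−t/τ₁) − τ₂ e^(−t/τ₂))/(τ₁ − τ₂)].
At t = 86.36: e^(−t/τ₁) = 0.0365465, e^(−t/τ₂) = 0.0878289.
C₂ = 3.063·[1 − (26.0972·0.0365465 − 35.5045·0.0878289)/(-9.40737)] = 3.063·0.769908 = 2.35823 g/L.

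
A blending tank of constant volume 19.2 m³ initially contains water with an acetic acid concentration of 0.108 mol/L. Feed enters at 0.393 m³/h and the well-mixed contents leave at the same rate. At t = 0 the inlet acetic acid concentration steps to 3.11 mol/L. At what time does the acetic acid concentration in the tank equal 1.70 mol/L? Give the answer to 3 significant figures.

Species balance on the tank: V dC/dt = Q(C_in − C), so τ = V/Q = 48.855 h.
C(t) = C_in + (C₀ − C_in) e^(−t/τ). Set C = 1.70 and solve for t:
e^(−t/τ) = (C − C_in)/(C₀ − C_in) = (1.70 − 3.11)/(0.108 − 3.11) = 0.46969
t = −τ ln(…) = 48.855 × 0.75569 = 36.919 h.

36.9 h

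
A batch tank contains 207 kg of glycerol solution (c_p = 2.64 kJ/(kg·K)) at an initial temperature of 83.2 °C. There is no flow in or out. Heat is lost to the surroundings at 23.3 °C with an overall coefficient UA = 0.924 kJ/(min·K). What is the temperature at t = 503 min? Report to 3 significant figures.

Lumped-capacitance energy balance: M c_p dT/dt = UA(T_amb − T).
dT/dt = (T_ss − T)/τ with T_ss = T_amb = 23.300 °C, τ = M c_p/UA = 207·2.64/0.924 = 591.43 min.
Solution: T(t) = T_ss + (T₀ − T_ss) e^(−t/τ).
T(503) = 23.300 + (59.900)·0.42721 = 48.890 °C.

48.9 °C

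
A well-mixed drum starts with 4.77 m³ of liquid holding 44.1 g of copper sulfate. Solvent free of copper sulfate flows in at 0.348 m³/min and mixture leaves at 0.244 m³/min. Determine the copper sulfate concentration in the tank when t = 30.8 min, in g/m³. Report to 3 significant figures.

Total volume: dV/dt = Q_in − Q_out = 0.10400 m³/min, so V(t) = 4.77 + 0.10400 t and V(30.8) = 7.9732 m³.
Species balance (pure solvent in): dm/dt = −Q_out · m/V(t).
dm/m = −Q_out dt/(V₀ + 0.10400 t); integrating gives ln(m/m₀) = −(Q_out/(Q_in−Q_out)) ln(V/V₀).
m = m₀ (V₀/V)^(Q_out/(Q_in−Q_out)) = 44.1 × (4.77/7.9732)^(2.3462) = 13.212 g.
C = m/V = 13.212/7.9732 = 1.6571 g/m³.

1.66 g/m³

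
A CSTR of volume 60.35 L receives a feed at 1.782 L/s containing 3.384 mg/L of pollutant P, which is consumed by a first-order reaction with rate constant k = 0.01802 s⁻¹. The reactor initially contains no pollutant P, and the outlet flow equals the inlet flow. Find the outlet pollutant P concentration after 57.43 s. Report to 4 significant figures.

V dC/dt = Q(C_in − C) − k V C.
This is linear with rate a = Q/V + k = 0.0475478 s⁻¹.
C_ss = Q C_in/(Q + kV) = 2.10151 mg/L; C(t) = C_ss + (C₀ − C_ss) e^(−a t).
C(57.43) = 2.10151 + (-2.10151)·e^(−0.0475478·57.43) = 2.10151 + (-2.10151)·0.0651758 = 1.96454 mg/L.

1.965 mg/L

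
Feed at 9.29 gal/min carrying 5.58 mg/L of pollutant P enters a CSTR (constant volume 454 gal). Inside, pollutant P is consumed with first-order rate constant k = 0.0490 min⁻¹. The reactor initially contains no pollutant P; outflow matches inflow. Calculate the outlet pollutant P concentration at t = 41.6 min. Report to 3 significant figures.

1.55 mg/L

V dC/dt = Q(C_in − C) − k V C.
dC/dt = (Q/V) C_in − (Q/V + k) C; effective rate a = Q/V + k = 0.020463 + 0.0490 = 0.069463 min⁻¹.
C_ss = Q C_in/(Q + kV) = 1.6438 mg/L; C(t) = C_ss + (C₀ − C_ss) e^(−a t).
C(41.6) = 1.6438 + (-1.6438)·e^(−0.069463·41.6) = 1.6438 + (-1.6438)·0.055596 = 1.5524 mg/L.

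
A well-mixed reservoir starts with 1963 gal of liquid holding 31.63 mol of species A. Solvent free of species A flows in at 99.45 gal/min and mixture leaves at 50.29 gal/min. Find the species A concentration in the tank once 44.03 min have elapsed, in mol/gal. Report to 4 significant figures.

Total volume: dV/dt = Q_in − Q_out = 49.1600 gal/min, so V(t) = 1963 + 49.1600 t and V(44.03) = 4127.51 gal.
Solute balance: dm/dt = 0 − Q_out C = −Q_out m/V(t).
Separate: dm/m = −Q_out dt/V(t) ⇒ ln(m/m₀) = −(Q_out/(Q_in−Q_out)) ln(V/V₀).
m = m₀ (V₀/V)^(Q_out/(Q_in−Q_out)) = 31.63 × (1963/4127.51)^(1.02299) = 14.7881 mol.
C = m/V = 14.7881/4127.51 = 0.00358280 mol/gal.

0.003583 mol/gal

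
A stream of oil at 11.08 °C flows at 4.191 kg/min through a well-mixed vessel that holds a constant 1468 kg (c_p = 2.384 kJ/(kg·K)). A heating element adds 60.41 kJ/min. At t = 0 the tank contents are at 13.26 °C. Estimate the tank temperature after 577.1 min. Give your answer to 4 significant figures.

16.38 °C

Heat balance on the well-mixed liquid: M c_p dT/dt = ṁ c_p (T_in − T) + 60.41.
Rearrange: dT/dt = (T_ss − T)/τ with τ = M/ṁ = 350.274 min and T_ss = T_in + Q̇/(ṁ c_p) = 17.1262 °C.
Integrating: T(t) = T_ss + (T₀ − T_ss) e^(−t/τ).
T(577.1) = 17.1262 + (-3.86623)·e^(−577.1/350.274) = 17.1262 + (-3.86623)·0.192518 = 16.3819 °C.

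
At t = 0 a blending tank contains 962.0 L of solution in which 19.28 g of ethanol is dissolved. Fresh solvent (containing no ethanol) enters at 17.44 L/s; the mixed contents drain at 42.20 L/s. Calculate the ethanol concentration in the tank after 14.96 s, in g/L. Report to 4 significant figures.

Total volume: dV/dt = Q_in − Q_out = -24.7600 L/s, so V(t) = 962.0 − 24.7600 t and V(14.96) = 591.590 L.
Species balance (pure solvent in): dm/dt = −Q_out · m/V(t).
Separate: dm/m = −Q_out dt/V(t) ⇒ ln(m/m₀) = −(Q_out/(Q_in−Q_out)) ln(V/V₀).
m = m₀ (V₀/V)^(Q_out/(Q_in−Q_out)) = 19.28 × (962.0/591.590)^(-1.70436) = 8.41830 g.
C = m/V = 8.41830/591.590 = 0.0142299 g/L.

0.01423 g/L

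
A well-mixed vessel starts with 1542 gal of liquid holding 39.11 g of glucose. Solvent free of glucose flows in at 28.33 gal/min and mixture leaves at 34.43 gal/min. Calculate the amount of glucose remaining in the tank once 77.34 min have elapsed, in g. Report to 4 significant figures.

Total volume: dV/dt = Q_in − Q_out = -6.10000 gal/min, so V(t) = 1542 − 6.10000 t and V(77.34) = 1070.23 gal.
Species balance (pure solvent in): dm/dt = −Q_out · m/V(t).
dm/m = −Q_out dt/(V₀ − 6.10000 t); integrating gives ln(m/m₀) = −(Q_out/(Q_in−Q_out)) ln(V/V₀).
m = m₀ (V₀/V)^(Q_out/(Q_in−Q_out)) = 39.11 × (1542/1070.23)^(-5.64426) = 4.97803 g.

4.978 g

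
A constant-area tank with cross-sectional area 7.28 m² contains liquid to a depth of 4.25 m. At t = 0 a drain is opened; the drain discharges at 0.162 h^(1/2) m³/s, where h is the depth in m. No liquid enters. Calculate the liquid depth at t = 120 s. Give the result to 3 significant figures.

A dh/dt = −Q_out = −0.162 √h.
∫ h^(−1/2) dh = −(0.162/A) ∫ dt, giving 2√h = 2√h₀ − (0.162/A) t.
√h = √4.25 − 0.162·120/(2·7.28) = 2.0616 − 1.3352 = 0.72639.
h = 0.72639² = 0.52764 m.

0.528 m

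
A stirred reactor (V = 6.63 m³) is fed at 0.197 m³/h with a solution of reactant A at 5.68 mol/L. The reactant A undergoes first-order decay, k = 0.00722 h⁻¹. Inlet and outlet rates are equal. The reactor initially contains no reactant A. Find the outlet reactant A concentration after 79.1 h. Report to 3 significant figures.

V dC/dt = Q(C_in − C) − k V C.
dC/dt = (Q/V) C_in − (Q/V + k) C; effective rate a = Q/V + k = 0.029713 + 0.00722 = 0.036933 h⁻¹.
C_ss = Q C_in/(Q + kV) = 4.5696 mol/L; C(t) = C_ss + (C₀ − C_ss) e^(−a t).
C(79.1) = 4.5696 + (-4.5696)·e^(−0.036933·79.1) = 4.5696 + (-4.5696)·0.053856 = 4.3235 mol/L.

4.32 mol/L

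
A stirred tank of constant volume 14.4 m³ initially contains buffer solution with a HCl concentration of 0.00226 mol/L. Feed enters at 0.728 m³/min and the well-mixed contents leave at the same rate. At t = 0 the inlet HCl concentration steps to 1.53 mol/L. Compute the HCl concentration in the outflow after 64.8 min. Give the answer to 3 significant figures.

Accumulation = in − out for the solute gives V dC/dt = Q(C_in − C).
So dC/dt = (C_in − C)/τ with τ = V/Q = 14.4/0.728 = 19.780 min.
Solution: C(t) = C_in + (C₀ − C_in) e^(−t/τ).
C(64.8) = 1.53 + (0.00226 − 1.53)·e^(−64.8/19.780) = 1.53 + (-1.5277)·0.037779 = 1.4723 mol/L.

1.47 mol/L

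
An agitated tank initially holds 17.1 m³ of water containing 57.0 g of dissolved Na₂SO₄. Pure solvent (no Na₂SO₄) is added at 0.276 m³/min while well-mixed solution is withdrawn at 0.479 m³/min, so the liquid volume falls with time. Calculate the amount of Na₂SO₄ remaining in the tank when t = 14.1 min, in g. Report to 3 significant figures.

Total volume: dV/dt = Q_in − Q_out = -0.20300 m³/min, so V(t) = 17.1 − 0.20300 t and V(14.1) = 14.238 m³.
Solute balance: dm/dt = 0 − Q_out C = −Q_out m/V(t).
Separate: dm/m = −Q_out dt/V(t) ⇒ ln(m/m₀) = −(Q_out/(Q_in−Q_out)) ln(V/V₀).
m = m₀ (V₀/V)^(Q_out/(Q_in−Q_out)) = 57.0 × (17.1/14.238)^(-2.3596) = 36.996 g.

37.0 g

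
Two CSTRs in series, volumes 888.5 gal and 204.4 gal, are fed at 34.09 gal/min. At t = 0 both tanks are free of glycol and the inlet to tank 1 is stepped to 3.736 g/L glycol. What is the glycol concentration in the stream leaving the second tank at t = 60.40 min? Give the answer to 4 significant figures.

Each tank obeys Vᵢ dCᵢ/dt = Q(Cᵢ₋₁ − Cᵢ), so τᵢ = Vᵢ/Q.
τ₁ = 888.5/34.09 = 26.0634 min; τ₂ = 204.4/34.09 = 5.99589 min.
Solving the cascade with C₁(0)=C₂(0)=0 gives C₂(t) = C_in[1 − (τ₁ e^(−t/τ₁) − τ₂ e^(−t/τ₂))/(τ₁ − τ₂)].
At t = 60.40: e^(−t/τ₁) = 0.0985265, e^(−t/τ₂) = 4.21801e-05.
C₂ = 3.736·[1 − (26.0634·0.0985265 − 5.99589·4.21801e-05)/(20.0675)] = 3.736·0.872048 = 3.25797 g/L.

3.258 g/L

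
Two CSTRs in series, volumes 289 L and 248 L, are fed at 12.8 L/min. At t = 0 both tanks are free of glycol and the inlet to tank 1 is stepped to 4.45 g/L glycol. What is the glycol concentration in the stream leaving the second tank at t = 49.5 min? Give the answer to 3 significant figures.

3.04 g/L

Species balance on tank i: dCᵢ/dt = (Cᵢ₋₁ − Cᵢ)/τᵢ with τᵢ = Vᵢ/Q.
τ₁ = 289/12.8 = 22.578 min; τ₂ = 248/12.8 = 19.375 min.
Tank 1: C₁ = C_in(1 − e^(−t/τ₁)). Tank 2 (τ₁ ≠ τ₂): C₂ = C_in[1 − (τ₁ e^(−t/τ₁) − τ₂ e^(−t/τ₂))/(τ₁ − τ₂)].
At t = 49.5: e^(−t/τ₁) = 0.11165, e^(−t/τ₂) = 0.077705.
C₂ = 4.45·[1 − (22.578·0.11165 − 19.375·0.077705)/(3.2031)] = 4.45·0.68302 = 3.0395 g/L.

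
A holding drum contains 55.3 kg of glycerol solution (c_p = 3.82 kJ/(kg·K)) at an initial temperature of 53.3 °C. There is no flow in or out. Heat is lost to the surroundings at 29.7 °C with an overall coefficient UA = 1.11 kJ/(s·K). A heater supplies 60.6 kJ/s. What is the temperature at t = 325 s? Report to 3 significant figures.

Energy balance: M c_p dT/dt = −UA(T − T_amb) + Q̇.
dT/dt = (T_ss − T)/τ with T_ss = T_amb + Q̇/UA = 29.7 + 60.6/1.11 = 84.295 °C, τ = M c_p/UA = 55.3·3.82/1.11 = 190.31 s.
T approaches T_ss exponentially: T(t) = T_ss + (T₀ − T_ss) e^(−t/τ).
T(325) = 84.295 + (-30.995)·0.18128 = 78.676 °C.

78.7 °C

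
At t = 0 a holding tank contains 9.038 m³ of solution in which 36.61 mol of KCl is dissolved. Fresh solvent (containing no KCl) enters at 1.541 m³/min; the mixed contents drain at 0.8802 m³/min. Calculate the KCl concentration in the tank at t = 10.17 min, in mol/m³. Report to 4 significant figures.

1.108 mol/m³

Total volume: dV/dt = Q_in − Q_out = 0.660800 m³/min, so V(t) = 9.038 + 0.660800 t and V(10.17) = 15.7583 m³.
Species balance (pure solvent in): dm/dt = −Q_out · m/V(t).
dm/m = −Q_out dt/(V₀ + 0.660800 t); integrating gives ln(m/m₀) = −(Q_out/(Q_in−Q_out)) ln(V/V₀).
m = m₀ (V₀/V)^(Q_out/(Q_in−Q_out)) = 36.61 × (9.038/15.7583)^(1.33202) = 17.4582 mol.
C = m/V = 17.4582/15.7583 = 1.10787 mol/m³.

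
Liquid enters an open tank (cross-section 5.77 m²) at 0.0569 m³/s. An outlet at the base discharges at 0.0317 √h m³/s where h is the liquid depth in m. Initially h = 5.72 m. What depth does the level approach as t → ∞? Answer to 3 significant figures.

Accumulation of liquid (constant cross-section A): A dh/dt = Q_in − 0.0317 √h. At steady state dh/dt = 0:
Q_in = 0.0317 √h_ss ⇒ √h_ss = 0.0569/0.0317 = 1.7950.
h_ss = 1.7950² = 3.2219 m. (Since h₀ = 5.72 m > h_ss, the level will fall toward this value.)

3.22 m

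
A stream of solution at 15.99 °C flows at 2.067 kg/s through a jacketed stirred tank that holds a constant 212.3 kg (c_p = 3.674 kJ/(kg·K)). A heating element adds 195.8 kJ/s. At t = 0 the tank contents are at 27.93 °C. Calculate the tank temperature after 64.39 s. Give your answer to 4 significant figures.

Unsteady energy balance on the tank contents: M c_p dT/dt = ṁ c_p (T_in − T) + 195.8.
Rearrange: dT/dt = (T_ss − T)/τ with τ = M/ṁ = 102.709 s and T_ss = T_in + Q̇/(ṁ c_p) = 41.7730 °C.
Integrating: T(t) = T_ss + (T₀ − T_ss) e^(−t/τ).
T(64.39) = 41.7730 + (-13.8430)·e^(−64.39/102.709) = 41.7730 + (-13.8430)·0.534237 = 34.3775 °C.

34.38 °C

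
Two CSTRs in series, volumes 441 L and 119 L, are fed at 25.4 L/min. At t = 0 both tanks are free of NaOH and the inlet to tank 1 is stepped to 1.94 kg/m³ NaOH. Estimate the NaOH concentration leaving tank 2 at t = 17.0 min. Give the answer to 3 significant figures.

0.961 kg/m³

Species balance on tank i: dCᵢ/dt = (Cᵢ₋₁ − Cᵢ)/τᵢ with τᵢ = Vᵢ/Q.
τ₁ = 441/25.4 = 17.362 min; τ₂ = 119/25.4 = 4.6850 min.
Tank 1: C₁ = C_in(1 − e^(−t/τ₁)). Tank 2 (τ₁ ≠ τ₂): C₂ = C_in[1 − (τ₁ e^(−t/τ₁) − τ₂ e^(−t/τ₂))/(τ₁ − τ₂)].
At t = 17.0: e^(−t/τ₁) = 0.37563, e^(−t/τ₂) = 0.026554.
C₂ = 1.94·[1 − (17.362·0.37563 − 4.6850·0.026554)/(12.677)] = 1.94·0.49536 = 0.96099 kg/m³.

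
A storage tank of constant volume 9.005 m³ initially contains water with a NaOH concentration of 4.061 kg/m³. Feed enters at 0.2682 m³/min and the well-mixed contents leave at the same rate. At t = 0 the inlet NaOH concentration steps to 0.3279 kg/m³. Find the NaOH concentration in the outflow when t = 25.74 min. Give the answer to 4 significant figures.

2.062 kg/m³

Mass balance on the solute (V constant): V dC/dt = Q(C_in − C).
Rewrite as dC/dt + C/τ = C_in/τ, τ = V/Q = 33.5757 min.
Integrating: C(t) = C_in + (C₀ − C_in) e^(−t/τ).
C(25.74) = 0.3279 + (4.061 − 0.3279)·e^(−25.74/33.5757) = 0.3279 + (3.73310)·0.464578 = 2.06222 kg/m³.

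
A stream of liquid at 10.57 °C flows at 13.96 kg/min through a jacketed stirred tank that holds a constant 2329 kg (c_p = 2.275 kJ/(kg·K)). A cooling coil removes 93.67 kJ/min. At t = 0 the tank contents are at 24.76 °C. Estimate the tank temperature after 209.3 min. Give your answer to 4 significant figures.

12.51 °C

M c_p dT/dt = ṁ c_p (T_in − T) − Q̇.
Rearrange: dT/dt = (T_ss − T)/τ with τ = M/ṁ = 166.834 min and T_ss = T_in − Q̇/(ṁ c_p) = 7.62060 °C.
Solution: T(t) = T_ss + (T₀ − T_ss) e^(−t/τ).
T(209.3) = 7.62060 + (17.1394)·e^(−209.3/166.834) = 7.62060 + (17.1394)·0.285206 = 12.5089 °C.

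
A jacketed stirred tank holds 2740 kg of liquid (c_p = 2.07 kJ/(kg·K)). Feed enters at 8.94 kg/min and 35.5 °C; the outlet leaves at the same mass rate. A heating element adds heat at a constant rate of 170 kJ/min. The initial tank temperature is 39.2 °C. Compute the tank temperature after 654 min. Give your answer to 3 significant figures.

44.0 °C

Unsteady energy balance on the tank contents: M c_p dT/dt = ṁ c_p (T_in − T) + 170.
τ = M/ṁ = 306.49 min; T_ss = T_in + Q̇/(ṁ c_p) = 35.5 + 170/(8.94·2.07) = 44.686 °C.
Integrating: T(t) = T_ss + (T₀ − T_ss) e^(−t/τ).
T(654) = 44.686 + (-5.4863)·e^(−654/306.49) = 44.686 + (-5.4863)·0.11838 = 44.037 °C.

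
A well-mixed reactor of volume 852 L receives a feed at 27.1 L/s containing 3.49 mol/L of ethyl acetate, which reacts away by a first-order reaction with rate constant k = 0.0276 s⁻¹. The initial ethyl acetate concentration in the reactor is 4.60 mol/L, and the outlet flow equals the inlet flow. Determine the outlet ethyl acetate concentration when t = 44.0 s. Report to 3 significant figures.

2.07 mol/L

Species balance: V dC/dt = Q C_in − Q C − k V C.
This is linear with rate a = Q/V + k = 0.059408 s⁻¹.
C_ss = Q C_in/(Q + kV) = 1.8686 mol/L; C(t) = C_ss + (C₀ − C_ss) e^(−a t).
C(44.0) = 1.8686 + (2.7314)·e^(−0.059408·44.0) = 1.8686 + (2.7314)·0.073246 = 2.0687 mol/L.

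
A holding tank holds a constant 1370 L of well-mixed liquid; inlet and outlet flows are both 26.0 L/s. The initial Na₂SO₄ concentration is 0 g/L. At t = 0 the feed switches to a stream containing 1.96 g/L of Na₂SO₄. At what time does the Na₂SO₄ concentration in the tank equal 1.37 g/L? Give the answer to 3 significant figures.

Unsteady species balance (constant V, well mixed): V dC/dt = Q(C_in − C), so τ = V/Q = 52.692 s.
C(t) = C_in + (C₀ − C_in) e^(−t/τ). Set C = 1.37 and solve for t:
e^(−t/τ) = (C − C_in)/(C₀ − C_in) = (1.37 − 1.96)/(0 − 1.96) = 0.30102
t = −τ ln(…) = 52.692 × 1.2006 = 63.261 s.

63.3 s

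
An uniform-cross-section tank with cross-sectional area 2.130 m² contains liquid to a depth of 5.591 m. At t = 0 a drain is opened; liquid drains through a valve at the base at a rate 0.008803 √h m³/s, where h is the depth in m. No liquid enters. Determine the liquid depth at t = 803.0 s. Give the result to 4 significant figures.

Unsteady balance on liquid volume: A dh/dt = −0.008803 √h.
∫ h^(−1/2) dh = −(0.008803/A) ∫ dt, giving 2√h = 2√h₀ − (0.008803/A) t.
√h = √5.591 − 0.008803·803.0/(2·2.130) = 2.36453 − 1.65934 = 0.705185.
h = 0.705185² = 0.497285 m.

0.4973 m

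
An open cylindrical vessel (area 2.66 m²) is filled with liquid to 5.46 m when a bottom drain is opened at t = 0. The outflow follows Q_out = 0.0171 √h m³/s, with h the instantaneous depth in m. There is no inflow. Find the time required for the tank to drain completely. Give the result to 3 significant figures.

727 s

With no inflow, A dh/dt = −0.0171 √h.
Separate and integrate: 2(√h − √h₀) = −(0.0171/A) t.
Set h = 0: 2√h₀ = (0.0171/A) t_empty ⇒ t_empty = 2A√h₀/0.0171.
t_empty = 2·2.66·√5.46/0.0171 = 5.3200·2.3367/0.0171 = 726.96 s.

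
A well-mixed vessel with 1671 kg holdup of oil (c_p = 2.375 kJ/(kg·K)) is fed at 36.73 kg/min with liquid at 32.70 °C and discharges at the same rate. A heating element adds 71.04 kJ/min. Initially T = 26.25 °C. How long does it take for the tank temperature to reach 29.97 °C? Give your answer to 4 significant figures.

M c_p dT/dt = ṁ c_p (T_in − T) + Q̇.
τ = M/ṁ = 45.4941 min; T_ss = T_in + Q̇/(ṁ c_p) = 33.5144 °C.
T(t) = T_ss + (T₀ − T_ss) e^(−t/τ). Set T = 29.97:
e^(−t/τ) = (29.97 − 33.5144)/(26.25 − 33.5144) = 0.487911
t = −45.4941 · ln(0.487911) = 32.6476 min.

32.65 min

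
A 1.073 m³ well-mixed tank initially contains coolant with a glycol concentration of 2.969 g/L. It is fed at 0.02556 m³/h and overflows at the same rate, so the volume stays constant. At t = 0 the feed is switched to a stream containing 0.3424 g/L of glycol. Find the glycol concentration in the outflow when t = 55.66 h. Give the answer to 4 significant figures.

Accumulation = in − out for the solute gives V dC/dt = Q(C_in − C).
So dC/dt = (C_in − C)/τ with τ = V/Q = 1.073/0.02556 = 41.9797 h.
C approaches C_in exponentially: C(t) = C_in + (C₀ − C_in) e^(−t/τ).
C(55.66) = 0.3424 + (2.969 − 0.3424)·e^(−55.66/41.9797) = 0.3424 + (2.62660)·0.265569 = 1.03994 g/L.

1.040 g/L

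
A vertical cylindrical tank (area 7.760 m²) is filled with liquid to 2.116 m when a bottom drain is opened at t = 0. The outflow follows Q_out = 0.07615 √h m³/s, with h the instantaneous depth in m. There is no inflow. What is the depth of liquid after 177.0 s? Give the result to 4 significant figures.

Volume balance on the tank: A dh/dt = −0.07615 √h.
This is separable: 2 d(√h)/dt = −0.07615/A, so √h = √h₀ − (0.07615/(2A)) t.
√h = √2.116 − 0.07615·177.0/(2·7.760) = 1.45465 − 0.868463 = 0.586184.
h = 0.586184² = 0.343612 m.

0.3436 m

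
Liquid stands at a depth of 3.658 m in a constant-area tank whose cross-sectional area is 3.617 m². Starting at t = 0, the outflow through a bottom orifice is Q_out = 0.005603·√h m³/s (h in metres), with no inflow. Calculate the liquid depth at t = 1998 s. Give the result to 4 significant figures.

With no inflow, A dh/dt = −0.005603 √h.
∫ h^(−1/2) dh = −(0.005603/A) ∫ dt, giving 2√h = 2√h₀ − (0.005603/A) t.
√h = √3.658 − 0.005603·1998/(2·3.617) = 1.91259 − 1.54752 = 0.365065.
h = 0.365065² = 0.133273 m.

0.1333 m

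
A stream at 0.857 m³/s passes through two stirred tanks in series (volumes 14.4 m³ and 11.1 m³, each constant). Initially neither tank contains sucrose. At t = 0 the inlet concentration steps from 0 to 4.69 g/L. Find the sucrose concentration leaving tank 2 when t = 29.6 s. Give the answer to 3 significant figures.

2.78 g/L

Species balance on tank i: dCᵢ/dt = (Cᵢ₋₁ − Cᵢ)/τᵢ with τᵢ = Vᵢ/Q.
τ₁ = 14.4/0.857 = 16.803 s; τ₂ = 11.1/0.857 = 12.952 s.
Tank 1: C₁ = C_in(1 − e^(−t/τ₁)). Tank 2 (τ₁ ≠ τ₂): C₂ = C_in[1 − (τ₁ e^(−t/τ₁) − τ₂ e^(−t/τ₂))/(τ₁ − τ₂)].
At t = 29.6: e^(−t/τ₁) = 0.17177, e^(−t/τ₂) = 0.10174.
C₂ = 4.69·[1 − (16.803·0.17177 − 12.952·0.10174)/(3.8506)] = 4.69·0.59268 = 2.7797 g/L.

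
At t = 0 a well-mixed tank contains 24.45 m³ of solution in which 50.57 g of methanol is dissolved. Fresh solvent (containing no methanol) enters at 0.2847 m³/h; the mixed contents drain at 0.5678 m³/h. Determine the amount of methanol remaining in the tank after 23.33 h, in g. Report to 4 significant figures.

Let m(t) be the amount of methanol. Volume: V(t) = V₀ + (Q_in − Q_out) t = 24.45 − 0.283100 t; V(23.33) = 17.8453 m³.
No methanol enters, so dm/dt = −Q_out · (m/V).
Separate: dm/m = −Q_out dt/V(t) ⇒ ln(m/m₀) = −(Q_out/(Q_in−Q_out)) ln(V/V₀).
m = m₀ (V₀/V)^(Q_out/(Q_in−Q_out)) = 50.57 × (24.45/17.8453)^(-2.00565) = 26.8911 g.

26.89 g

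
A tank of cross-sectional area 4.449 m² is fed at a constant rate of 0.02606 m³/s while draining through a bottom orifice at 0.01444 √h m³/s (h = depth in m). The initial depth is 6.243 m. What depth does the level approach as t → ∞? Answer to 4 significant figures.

3.257 m

Level balance: A dh/dt = 0.02606 − 0.01444 √h. Setting dh/dt = 0:
Q_in = 0.01444 √h_ss ⇒ √h_ss = 0.02606/0.01444 = 1.80471.
h_ss = 1.80471² = 3.25698 m. (Since h₀ = 6.243 m > h_ss, the level will fall toward this value.)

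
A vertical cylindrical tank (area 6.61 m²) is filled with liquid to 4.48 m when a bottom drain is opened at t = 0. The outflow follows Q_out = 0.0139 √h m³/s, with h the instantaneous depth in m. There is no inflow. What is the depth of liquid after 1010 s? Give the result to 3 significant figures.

Volume balance on the tank: A dh/dt = −0.0139 √h.
∫ h^(−1/2) dh = −(0.0139/A) ∫ dt, giving 2√h = 2√h₀ − (0.0139/A) t.
√h = √4.48 − 0.0139·1010/(2·6.61) = 2.1166 − 1.0620 = 1.0546.
h = 1.0546² = 1.1123 m.

1.11 m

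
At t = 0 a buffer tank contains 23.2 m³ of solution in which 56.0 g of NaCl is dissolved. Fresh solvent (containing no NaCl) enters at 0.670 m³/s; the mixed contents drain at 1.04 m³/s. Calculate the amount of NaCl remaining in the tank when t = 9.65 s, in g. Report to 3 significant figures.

Total volume: dV/dt = Q_in − Q_out = -0.37000 m³/s, so V(t) = 23.2 − 0.37000 t and V(9.65) = 19.630 m³.
Species balance (pure solvent in): dm/dt = −Q_out · m/V(t).
dm/m = −Q_out dt/(V₀ − 0.37000 t); integrating gives ln(m/m₀) = −(Q_out/(Q_in−Q_out)) ln(V/V₀).
m = m₀ (V₀/V)^(Q_out/(Q_in−Q_out)) = 56.0 × (23.2/19.630)^(-2.8108) = 35.009 g.

35.0 g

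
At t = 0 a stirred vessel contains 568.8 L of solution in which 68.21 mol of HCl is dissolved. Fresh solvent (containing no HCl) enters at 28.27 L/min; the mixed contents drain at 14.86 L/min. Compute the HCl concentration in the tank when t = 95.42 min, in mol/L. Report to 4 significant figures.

Let m(t) be the amount of HCl. Volume: V(t) = V₀ + (Q_in − Q_out) t = 568.8 + 13.4100 t; V(95.42) = 1848.38 L.
Solute balance: dm/dt = 0 − Q_out C = −Q_out m/V(t).
Separate: dm/m = −Q_out dt/V(t) ⇒ ln(m/m₀) = −(Q_out/(Q_in−Q_out)) ln(V/V₀).
m = m₀ (V₀/V)^(Q_out/(Q_in−Q_out)) = 68.21 × (568.8/1848.38)^(1.10813) = 18.4787 mol.
C = m/V = 18.4787/1848.38 = 0.00999725 mol/L.

0.009997 mol/L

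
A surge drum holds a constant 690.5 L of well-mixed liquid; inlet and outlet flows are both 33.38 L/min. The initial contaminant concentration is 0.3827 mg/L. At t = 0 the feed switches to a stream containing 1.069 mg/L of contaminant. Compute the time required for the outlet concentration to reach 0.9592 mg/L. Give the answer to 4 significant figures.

Unsteady species balance (constant V, well mixed): V dC/dt = Q(C_in − C), so τ = V/Q = 20.6860 min.
C(t) = C_in + (C₀ − C_in) e^(−t/τ). Set C = 0.9592 and solve for t:
e^(−t/τ) = (C − C_in)/(C₀ − C_in) = (0.9592 − 1.069)/(0.3827 − 1.069) = 0.159988
t = −τ ln(…) = 20.6860 × 1.83265 = 37.9104 min.

37.91 min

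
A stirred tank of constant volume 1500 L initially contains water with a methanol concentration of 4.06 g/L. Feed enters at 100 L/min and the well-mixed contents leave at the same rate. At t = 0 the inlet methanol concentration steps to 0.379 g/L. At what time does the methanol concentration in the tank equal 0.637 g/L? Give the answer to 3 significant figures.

39.9 min

Species balance: V dC/dt = Q(C_in − C) ⇒ τ = V/Q = 15.000 min.
C(t) = C_in + (C₀ − C_in) e^(−t/τ). Set C = 0.637 and solve for t:
e^(−t/τ) = (C − C_in)/(C₀ − C_in) = (0.637 − 0.379)/(4.06 − 0.379) = 0.070090
t = −τ ln(…) = 15.000 × 2.6580 = 39.870 min.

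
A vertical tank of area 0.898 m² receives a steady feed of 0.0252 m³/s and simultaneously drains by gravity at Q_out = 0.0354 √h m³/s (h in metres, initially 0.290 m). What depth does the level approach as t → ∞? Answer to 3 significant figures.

0.507 m

Volume balance on the tank: A dh/dt = Q_in − 0.0354 √h. At steady state dh/dt = 0:
Q_in = 0.0354 √h_ss ⇒ √h_ss = 0.0252/0.0354 = 0.71186.
h_ss = 0.71186² = 0.50675 m. (Since h₀ = 0.290 m < h_ss, the level will rise toward this value.)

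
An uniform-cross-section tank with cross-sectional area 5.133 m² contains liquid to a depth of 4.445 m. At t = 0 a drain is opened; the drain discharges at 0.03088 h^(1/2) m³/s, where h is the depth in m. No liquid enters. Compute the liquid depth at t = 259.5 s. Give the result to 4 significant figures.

1.763 m

A dh/dt = −Q_out = −0.03088 √h.
Separate and integrate: 2(√h − √h₀) = −(0.03088/A) t.
√h = √4.445 − 0.03088·259.5/(2·5.133) = 2.10832 − 0.780573 = 1.32774.
h = 1.32774² = 1.76290 m.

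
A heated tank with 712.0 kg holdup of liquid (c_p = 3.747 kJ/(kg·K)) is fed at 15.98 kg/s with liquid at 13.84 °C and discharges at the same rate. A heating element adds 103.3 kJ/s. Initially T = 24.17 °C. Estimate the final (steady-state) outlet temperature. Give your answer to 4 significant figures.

M c_p dT/dt = ṁ c_p (T_in − T) + Q̇.
At steady state dT/dt = 0 ⇒ T_ss = T_in + Q̇/(ṁ c_p) = 13.84 + 103.3/(15.98·3.747) = 15.5652 °C.

15.57 °C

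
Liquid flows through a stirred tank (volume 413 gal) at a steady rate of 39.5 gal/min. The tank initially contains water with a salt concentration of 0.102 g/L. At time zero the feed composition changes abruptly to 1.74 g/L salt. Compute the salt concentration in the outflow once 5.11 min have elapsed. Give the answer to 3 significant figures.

Unsteady species balance (constant V, well mixed): V dC/dt = Q(C_in − C).
Time constant τ = V/Q = 413/39.5 = 10.456 min.
Integrating: C(t) = C_in + (C₀ − C_in) e^(−t/τ).
C(5.11) = 1.74 + (0.102 − 1.74)·e^(−5.11/10.456) = 1.74 + (-1.6380)·0.61341 = 0.73524 g/L.

0.735 g/L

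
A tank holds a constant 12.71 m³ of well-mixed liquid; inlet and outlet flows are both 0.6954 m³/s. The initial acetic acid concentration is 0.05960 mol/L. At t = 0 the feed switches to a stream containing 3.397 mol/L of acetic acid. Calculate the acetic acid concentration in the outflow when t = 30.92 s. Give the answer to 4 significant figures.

Species balance on the tank: V dC/dt = Q(C_in − C).
Rewrite as dC/dt + C/τ = C_in/τ, τ = V/Q = 18.2773 s.
This is linear first-order; C(t) = C_in + (C₀ − C_in) e^(−t/τ).
C(30.92) = 3.397 + (0.05960 − 3.397)·e^(−30.92/18.2773) = 3.397 + (-3.33740)·0.184202 = 2.78224 mol/L.

2.782 mol/L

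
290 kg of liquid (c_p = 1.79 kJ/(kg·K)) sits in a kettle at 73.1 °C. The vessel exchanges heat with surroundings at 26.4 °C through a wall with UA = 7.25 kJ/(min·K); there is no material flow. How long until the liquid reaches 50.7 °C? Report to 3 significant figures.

46.8 min

M c_p dT/dt = −UA(T − T_amb).
τ = M c_p/UA = 71.600 min; T_ss = T_amb = 26.400 °C.
T(t) = T_ss + (T₀ − T_ss)e^(−t/τ); set T = 50.7:
t = −τ ln[(T − T_ss)/(T₀ − T_ss)] = −71.600 · ln(0.52034) = 46.774 min.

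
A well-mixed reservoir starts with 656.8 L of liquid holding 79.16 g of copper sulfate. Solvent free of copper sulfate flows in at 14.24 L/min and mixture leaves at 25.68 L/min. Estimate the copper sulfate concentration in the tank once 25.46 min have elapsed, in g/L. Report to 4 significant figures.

Total volume: dV/dt = Q_in − Q_out = -11.4400 L/min, so V(t) = 656.8 − 11.4400 t and V(25.46) = 365.538 L.
Species balance (pure solvent in): dm/dt = −Q_out · m/V(t).
dm/m = −Q_out dt/(V₀ − 11.4400 t); integrating gives ln(m/m₀) = −(Q_out/(Q_in−Q_out)) ln(V/V₀).
m = m₀ (V₀/V)^(Q_out/(Q_in−Q_out)) = 79.16 × (656.8/365.538)^(-2.24476) = 21.2429 g.
C = m/V = 21.2429/365.538 = 0.0581140 g/L.

0.05811 g/L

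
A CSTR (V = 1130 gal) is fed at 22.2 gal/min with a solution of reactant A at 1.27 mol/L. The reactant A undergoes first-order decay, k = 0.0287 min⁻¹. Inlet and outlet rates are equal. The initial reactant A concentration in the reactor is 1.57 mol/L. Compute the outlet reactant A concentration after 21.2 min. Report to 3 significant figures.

0.894 mol/L

V dC/dt = Q(C_in − C) − k V C.
dC/dt = (Q/V) C_in − (Q/V + k) C; effective rate a = Q/V + k = 0.019646 + 0.0287 = 0.048346 min⁻¹.
C_ss = Q C_in/(Q + kV) = 0.51608 mol/L; C(t) = C_ss + (C₀ − C_ss) e^(−a t).
C(21.2) = 0.51608 + (1.0539)·e^(−0.048346·21.2) = 0.51608 + (1.0539)·0.35882 = 0.89425 mol/L.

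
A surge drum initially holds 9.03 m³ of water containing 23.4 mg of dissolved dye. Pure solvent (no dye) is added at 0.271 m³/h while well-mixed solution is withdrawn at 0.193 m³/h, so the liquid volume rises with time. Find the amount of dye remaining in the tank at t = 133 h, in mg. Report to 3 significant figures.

3.53 mg

Total volume: dV/dt = Q_in − Q_out = 0.078000 m³/h, so V(t) = 9.03 + 0.078000 t and V(133) = 19.404 m³.
No dye enters, so dm/dt = −Q_out · (m/V).
dm/m = −Q_out dt/(V₀ + 0.078000 t); integrating gives ln(m/m₀) = −(Q_out/(Q_in−Q_out)) ln(V/V₀).
m = m₀ (V₀/V)^(Q_out/(Q_in−Q_out)) = 23.4 × (9.03/19.404)^(2.4744) = 3.5255 mg.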